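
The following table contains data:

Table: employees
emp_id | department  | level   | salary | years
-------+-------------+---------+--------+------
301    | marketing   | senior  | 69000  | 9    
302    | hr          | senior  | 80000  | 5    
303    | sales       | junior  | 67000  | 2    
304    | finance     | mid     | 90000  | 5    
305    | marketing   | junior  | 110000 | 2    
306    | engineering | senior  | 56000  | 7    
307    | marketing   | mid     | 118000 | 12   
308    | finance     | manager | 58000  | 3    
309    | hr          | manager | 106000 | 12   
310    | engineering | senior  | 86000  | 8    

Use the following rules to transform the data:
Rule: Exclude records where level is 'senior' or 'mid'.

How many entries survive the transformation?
4

Step 1: Count records to exclude
  - 4 (senior) + 2 (mid) = 6 records
Step 2: Total records: 10
Step 3: Remaining = 10 - 6 = 4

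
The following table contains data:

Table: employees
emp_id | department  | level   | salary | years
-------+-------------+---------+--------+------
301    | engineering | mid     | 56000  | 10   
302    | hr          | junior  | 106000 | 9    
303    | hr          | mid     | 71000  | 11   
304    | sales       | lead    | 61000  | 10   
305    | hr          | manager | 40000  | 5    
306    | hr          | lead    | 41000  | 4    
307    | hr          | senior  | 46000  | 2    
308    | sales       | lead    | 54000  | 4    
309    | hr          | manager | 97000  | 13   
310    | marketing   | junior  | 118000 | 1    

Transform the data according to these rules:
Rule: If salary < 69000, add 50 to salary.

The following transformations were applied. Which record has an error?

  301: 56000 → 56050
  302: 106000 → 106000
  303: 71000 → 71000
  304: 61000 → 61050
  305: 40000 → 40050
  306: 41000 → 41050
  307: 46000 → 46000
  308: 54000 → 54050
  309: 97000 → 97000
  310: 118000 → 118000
Record 307 has an error. The correct transformed value should be 46050, not 46000.

Step 1: Check each record against the rule
Step 2: Record 307 has salary = 46000
Step 3: Since 46000 < 69000, the bonus should have been applied
Step 4: Correct value = 46050, but claimed value = 46000
Conclusion: Record 307 has the error.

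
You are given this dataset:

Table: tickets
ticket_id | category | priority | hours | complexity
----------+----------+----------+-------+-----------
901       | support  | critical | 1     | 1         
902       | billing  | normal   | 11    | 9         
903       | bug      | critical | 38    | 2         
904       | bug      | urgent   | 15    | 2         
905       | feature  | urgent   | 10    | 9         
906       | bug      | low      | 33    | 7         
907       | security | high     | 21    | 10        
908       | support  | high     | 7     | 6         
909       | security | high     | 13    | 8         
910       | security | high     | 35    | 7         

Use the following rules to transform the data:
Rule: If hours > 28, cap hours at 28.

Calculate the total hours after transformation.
162

Step 1: 3 records have hours > 28
Step 2: These records originally summed to 106
Step 3: After capping: 3 × 28 = 84
Step 4: Unaffected records sum: 78
Step 5: Final sum = 84 + 78 = 162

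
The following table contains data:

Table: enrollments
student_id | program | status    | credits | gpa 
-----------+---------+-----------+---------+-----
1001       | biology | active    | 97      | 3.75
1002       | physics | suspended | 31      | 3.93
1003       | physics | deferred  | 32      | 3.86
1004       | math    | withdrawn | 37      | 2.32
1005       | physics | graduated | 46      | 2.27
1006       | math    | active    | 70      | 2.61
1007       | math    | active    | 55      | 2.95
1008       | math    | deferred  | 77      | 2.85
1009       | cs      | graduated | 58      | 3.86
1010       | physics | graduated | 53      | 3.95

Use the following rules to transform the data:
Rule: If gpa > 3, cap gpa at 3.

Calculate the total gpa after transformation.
28.0

Step 1: 5 records have gpa > 3
Step 2: These records originally summed to 19.35
Step 3: After capping: 5 × 3 = 15
Step 4: Unaffected records sum: 13.0
Step 5: Final sum = 15 + 13.0 = 28.0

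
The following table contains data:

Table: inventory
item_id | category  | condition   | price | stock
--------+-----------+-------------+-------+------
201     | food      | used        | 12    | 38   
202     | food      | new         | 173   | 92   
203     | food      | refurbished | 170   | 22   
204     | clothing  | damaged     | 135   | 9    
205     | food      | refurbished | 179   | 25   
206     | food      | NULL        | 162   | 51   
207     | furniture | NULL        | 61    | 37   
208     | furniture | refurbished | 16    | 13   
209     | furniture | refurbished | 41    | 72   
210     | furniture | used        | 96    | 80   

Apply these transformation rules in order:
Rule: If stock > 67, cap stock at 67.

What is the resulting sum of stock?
396

Step 1: 3 records have stock > 67
Step 2: These records originally summed to 244
Step 3: After capping: 3 × 67 = 201
Step 4: Unaffected records sum: 195
Step 5: Final sum = 201 + 195 = 396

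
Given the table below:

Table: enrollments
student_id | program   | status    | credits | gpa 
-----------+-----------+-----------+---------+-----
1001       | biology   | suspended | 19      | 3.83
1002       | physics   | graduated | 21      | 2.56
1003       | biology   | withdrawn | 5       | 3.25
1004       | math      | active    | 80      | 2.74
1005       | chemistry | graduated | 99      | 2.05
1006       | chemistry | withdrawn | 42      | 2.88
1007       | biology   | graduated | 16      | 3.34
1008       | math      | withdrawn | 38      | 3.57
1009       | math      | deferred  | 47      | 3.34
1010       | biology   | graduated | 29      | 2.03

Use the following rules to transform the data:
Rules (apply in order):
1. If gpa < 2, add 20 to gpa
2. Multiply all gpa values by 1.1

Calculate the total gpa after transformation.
32.55

Step 1: Apply Rule 1 - Add 20 to records with gpa < 2
  - 0 records affected: 0 + (0 × 20) = 0
  - Unaffected records: 29.59
  - Sum after Rule 1: 29.59
Step 2: Apply Rule 2 - Multiply all by 1.1
  - 29.59 × 1.1 = 32.55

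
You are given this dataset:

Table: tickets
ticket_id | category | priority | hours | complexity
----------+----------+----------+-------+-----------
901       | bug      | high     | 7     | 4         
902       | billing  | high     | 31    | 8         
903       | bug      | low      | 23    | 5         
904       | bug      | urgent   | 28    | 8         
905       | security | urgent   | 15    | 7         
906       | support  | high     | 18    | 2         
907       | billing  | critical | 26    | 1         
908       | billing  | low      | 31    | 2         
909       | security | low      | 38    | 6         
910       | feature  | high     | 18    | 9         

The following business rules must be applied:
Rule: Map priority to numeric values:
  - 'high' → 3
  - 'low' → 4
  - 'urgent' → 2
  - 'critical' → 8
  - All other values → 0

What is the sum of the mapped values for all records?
36

Step 1: Apply mapping to each record
Step 2: Count by status:
  'high': 4 records × 3 = 12
  'low': 3 records × 4 = 12
  'urgent': 2 records × 2 = 4
  'critical': 1 records × 8 = 8
Step 3: Sum all mapped values = 36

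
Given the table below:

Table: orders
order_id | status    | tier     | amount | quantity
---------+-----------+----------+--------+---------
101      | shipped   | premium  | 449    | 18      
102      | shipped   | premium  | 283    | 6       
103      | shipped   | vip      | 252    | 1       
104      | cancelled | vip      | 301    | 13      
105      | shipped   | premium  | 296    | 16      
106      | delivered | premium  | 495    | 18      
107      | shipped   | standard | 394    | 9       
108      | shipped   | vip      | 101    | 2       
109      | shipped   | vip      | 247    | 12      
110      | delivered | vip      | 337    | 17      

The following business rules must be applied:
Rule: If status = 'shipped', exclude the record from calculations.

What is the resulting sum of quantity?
48

Step 1: Identify records where status = 'shipped'
Step 2: The excluded records sum to 64
Step 3: Original total quantity = 112
Step 4: Remaining total = 112 - 64 = 48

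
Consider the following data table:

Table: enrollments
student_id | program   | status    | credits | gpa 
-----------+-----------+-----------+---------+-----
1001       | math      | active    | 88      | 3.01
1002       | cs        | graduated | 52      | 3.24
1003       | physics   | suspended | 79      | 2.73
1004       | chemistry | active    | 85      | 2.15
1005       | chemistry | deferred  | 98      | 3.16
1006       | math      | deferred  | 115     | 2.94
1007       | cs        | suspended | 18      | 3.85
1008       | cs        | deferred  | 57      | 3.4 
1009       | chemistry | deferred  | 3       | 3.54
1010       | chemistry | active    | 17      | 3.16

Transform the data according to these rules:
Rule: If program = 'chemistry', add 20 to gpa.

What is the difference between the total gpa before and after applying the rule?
80.0

Step 1: Original sum of gpa = 31.18
Step 2: 4 records have program = 'chemistry'
Step 3: Each affected record changes by 20
Step 4: Total change = 4 × 20 = 80
Step 5: New sum = 31.18 + 80 = 111.18
Step 6: Difference = |111.18 - 31.18| = 80.0
        (Sum increased by 80.0)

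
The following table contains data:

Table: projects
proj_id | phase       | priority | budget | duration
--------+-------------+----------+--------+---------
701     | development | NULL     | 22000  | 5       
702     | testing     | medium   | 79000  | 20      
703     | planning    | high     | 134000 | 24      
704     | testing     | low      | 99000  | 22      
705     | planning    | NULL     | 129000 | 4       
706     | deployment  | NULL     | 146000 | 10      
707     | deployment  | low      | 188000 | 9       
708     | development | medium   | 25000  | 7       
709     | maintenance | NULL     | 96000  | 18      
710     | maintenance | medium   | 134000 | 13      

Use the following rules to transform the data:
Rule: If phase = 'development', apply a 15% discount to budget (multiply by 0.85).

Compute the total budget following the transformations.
1044950.0

Step 1: Records with phase = 'development' have total budget = 47000
Step 2: Apply multiplier: 47000 × 0.85 = 39950.0
Step 3: Other records total: 1005000
Step 4: Final sum = 39950.0 + 1005000 = 1044950.0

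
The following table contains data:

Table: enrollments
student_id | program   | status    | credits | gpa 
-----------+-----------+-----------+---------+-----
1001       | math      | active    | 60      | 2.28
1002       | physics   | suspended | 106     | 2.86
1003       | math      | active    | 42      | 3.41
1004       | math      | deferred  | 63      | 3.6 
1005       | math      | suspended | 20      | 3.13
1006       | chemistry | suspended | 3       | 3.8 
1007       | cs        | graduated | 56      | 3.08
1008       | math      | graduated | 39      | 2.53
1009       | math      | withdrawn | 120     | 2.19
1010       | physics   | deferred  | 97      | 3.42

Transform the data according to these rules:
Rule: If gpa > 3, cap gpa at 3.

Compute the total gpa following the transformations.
27.86

Step 1: 6 records have gpa > 3
Step 2: These records originally summed to 20.44
Step 3: After capping: 6 × 3 = 18
Step 4: Unaffected records sum: 9.86
Step 5: Final sum = 18 + 9.86 = 27.86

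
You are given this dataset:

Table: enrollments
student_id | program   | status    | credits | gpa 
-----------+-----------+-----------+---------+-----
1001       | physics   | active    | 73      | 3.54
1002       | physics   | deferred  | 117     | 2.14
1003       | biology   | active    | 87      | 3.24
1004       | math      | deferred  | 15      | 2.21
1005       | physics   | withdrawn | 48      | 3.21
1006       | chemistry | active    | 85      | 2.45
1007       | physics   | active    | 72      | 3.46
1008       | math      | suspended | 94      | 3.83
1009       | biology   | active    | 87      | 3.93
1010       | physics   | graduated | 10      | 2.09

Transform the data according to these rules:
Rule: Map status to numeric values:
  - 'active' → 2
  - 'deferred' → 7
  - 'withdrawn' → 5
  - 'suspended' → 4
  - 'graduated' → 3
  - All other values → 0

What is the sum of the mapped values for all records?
36

Step 1: Apply mapping to each record
Step 2: Count by status:
  'active': 5 records × 2 = 10
  'deferred': 2 records × 7 = 14
  'withdrawn': 1 records × 5 = 5
  'suspended': 1 records × 4 = 4
  'graduated': 1 records × 3 = 3
Step 3: Sum all mapped values = 36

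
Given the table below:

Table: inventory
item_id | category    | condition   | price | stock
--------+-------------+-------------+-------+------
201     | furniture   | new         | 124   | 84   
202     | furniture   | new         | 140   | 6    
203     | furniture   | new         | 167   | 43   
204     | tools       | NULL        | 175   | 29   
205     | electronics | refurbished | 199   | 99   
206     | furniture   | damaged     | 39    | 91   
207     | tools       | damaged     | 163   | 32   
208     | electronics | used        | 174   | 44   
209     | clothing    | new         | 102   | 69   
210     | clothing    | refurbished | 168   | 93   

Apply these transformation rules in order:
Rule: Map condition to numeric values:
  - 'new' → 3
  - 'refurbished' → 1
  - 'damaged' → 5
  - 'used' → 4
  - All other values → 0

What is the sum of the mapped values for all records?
28

Step 1: Apply mapping to each record
Step 2: Count by status:
  'new': 4 records × 3 = 12
  'refurbished': 2 records × 1 = 2
  'damaged': 2 records × 5 = 10
  'used': 1 records × 4 = 4
Step 3: Sum all mapped values = 28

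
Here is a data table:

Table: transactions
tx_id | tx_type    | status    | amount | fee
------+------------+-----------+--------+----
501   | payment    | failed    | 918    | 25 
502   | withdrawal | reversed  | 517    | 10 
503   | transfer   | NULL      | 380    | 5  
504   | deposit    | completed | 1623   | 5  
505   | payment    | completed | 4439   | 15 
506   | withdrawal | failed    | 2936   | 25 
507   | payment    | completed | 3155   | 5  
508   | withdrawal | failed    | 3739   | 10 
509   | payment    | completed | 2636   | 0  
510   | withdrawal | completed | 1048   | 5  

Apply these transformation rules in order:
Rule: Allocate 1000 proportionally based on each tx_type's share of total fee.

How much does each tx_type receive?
deposit: 47.62, payment: 428.57, transfer: 47.62, withdrawal: 476.19

Step 1: Calculate total fee = 105
Step 2: Calculate each tx_type's proportion:
  deposit: 5/105 = 4.76% → 47.62
  payment: 45/105 = 42.86% → 428.57
  transfer: 5/105 = 4.76% → 47.62
  withdrawal: 50/105 = 47.62% → 476.19
Step 3: Verify: sum of allocations ≈ 1000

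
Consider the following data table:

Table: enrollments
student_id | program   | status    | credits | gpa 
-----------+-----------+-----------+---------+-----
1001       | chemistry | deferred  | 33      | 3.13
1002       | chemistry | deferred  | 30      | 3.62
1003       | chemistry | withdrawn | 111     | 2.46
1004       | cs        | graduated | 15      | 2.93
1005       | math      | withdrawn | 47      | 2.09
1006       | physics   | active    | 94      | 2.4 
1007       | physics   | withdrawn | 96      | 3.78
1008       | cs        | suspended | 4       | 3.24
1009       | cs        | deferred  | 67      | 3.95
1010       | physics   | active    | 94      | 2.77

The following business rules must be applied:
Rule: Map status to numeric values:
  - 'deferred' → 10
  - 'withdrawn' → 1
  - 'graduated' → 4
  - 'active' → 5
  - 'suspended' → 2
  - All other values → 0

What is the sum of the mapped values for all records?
49

Step 1: Apply mapping to each record
Step 2: Count by status:
  'deferred': 3 records × 10 = 30
  'withdrawn': 3 records × 1 = 3
  'graduated': 1 records × 4 = 4
  'active': 2 records × 5 = 10
  'suspended': 1 records × 2 = 2
Step 3: Sum all mapped values = 49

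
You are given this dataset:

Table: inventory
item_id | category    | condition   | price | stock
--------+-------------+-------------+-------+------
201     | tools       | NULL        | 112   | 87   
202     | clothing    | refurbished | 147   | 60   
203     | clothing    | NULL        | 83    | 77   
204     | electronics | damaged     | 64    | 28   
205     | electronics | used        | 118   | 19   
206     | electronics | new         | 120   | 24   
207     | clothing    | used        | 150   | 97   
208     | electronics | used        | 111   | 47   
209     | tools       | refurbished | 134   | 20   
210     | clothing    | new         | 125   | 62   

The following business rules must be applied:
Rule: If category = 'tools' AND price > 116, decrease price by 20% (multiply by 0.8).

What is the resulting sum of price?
1137.2

Step 1: Find records where category = 'tools' AND price > 116
Step 2: 1 records match, summing to 134
Step 3: After multiplier: 134 × 0.8 = 107.2
Step 4: Unaffected records sum: 1030
Step 5: Final sum = 107.2 + 1030 = 1137.2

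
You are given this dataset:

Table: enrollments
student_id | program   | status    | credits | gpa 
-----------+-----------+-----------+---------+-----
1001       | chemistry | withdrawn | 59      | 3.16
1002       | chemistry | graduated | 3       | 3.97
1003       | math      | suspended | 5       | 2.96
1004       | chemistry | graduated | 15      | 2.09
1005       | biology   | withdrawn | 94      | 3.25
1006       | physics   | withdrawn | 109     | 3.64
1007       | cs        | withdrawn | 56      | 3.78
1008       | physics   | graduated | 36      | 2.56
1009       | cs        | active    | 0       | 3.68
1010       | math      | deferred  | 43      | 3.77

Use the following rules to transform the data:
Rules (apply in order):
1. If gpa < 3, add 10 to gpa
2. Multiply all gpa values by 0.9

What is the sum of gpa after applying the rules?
56.57

Step 1: Apply Rule 1 - Add 10 to records with gpa < 3
  - 3 records affected: 7.61 + (3 × 10) = 37.61
  - Unaffected records: 25.25
  - Sum after Rule 1: 62.86
Step 2: Apply Rule 2 - Multiply all by 0.9
  - 62.86 × 0.9 = 56.57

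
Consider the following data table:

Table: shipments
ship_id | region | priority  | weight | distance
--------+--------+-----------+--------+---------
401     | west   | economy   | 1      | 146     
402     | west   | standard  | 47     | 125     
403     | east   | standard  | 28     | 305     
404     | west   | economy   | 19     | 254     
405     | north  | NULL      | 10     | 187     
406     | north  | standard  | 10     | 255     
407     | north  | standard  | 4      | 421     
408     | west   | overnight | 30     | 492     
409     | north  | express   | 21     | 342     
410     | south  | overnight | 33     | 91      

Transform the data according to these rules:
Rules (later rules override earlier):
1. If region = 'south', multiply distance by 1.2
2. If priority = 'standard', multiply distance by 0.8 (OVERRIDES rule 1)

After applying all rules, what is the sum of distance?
2415.0

Step 1: Rule 2 takes priority for records with priority = 'standard'
  - 4 records: 1106 × 0.8 = 884.8
Step 2: Rule 1 applies to remaining records with region = 'south'
  - 1 records: 91 × 1.2 = 109.2
Step 3: Other records unchanged: 1421
Step 4: Final sum = 884.8 + 109.2 + 1421 = 2415.0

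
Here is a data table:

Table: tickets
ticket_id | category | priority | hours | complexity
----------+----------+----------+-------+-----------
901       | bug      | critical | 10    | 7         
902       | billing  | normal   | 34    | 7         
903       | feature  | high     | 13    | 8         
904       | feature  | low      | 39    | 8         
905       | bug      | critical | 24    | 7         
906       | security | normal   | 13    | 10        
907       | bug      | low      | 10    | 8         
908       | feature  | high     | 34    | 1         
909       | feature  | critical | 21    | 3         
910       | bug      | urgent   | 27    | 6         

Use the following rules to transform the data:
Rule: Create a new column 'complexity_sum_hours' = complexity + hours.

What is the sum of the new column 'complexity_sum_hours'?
290

Step 1: For each record, compute complexity + hours
Example calculations:
  7 + 10 = 17
  7 + 34 = 41
  8 + 13 = 21
  ...
Step 2: Sum all derived values
Step 3: Total = 290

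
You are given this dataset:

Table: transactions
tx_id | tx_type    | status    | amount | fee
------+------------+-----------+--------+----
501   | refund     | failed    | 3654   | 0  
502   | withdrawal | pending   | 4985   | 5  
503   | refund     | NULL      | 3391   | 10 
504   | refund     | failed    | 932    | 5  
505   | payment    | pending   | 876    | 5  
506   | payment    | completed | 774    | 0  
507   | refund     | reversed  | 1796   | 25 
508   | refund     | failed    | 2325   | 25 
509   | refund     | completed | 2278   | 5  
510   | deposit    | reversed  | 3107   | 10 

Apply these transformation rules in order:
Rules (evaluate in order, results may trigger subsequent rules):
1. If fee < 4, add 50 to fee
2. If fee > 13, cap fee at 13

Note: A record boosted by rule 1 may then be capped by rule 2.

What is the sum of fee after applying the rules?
92

Step 1: Apply rule 1 to records with fee < 4
  - 2 records get bonus of 50
  - Of these, 2 records then exceed 13 and get capped
Step 2: Apply rule 2 to records with fee > 13
  - 2 records (original) are capped
Step 3: Calculate final sum = 92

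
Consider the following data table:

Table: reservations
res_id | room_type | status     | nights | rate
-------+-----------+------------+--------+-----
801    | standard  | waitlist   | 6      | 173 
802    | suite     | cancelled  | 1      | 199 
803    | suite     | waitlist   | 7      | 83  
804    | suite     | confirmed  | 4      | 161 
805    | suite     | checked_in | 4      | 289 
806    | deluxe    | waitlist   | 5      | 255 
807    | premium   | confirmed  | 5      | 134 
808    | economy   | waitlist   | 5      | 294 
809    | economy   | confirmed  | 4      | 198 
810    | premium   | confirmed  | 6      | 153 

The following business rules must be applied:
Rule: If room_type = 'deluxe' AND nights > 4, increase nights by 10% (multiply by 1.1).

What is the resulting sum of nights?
47.5

Step 1: Find records where room_type = 'deluxe' AND nights > 4
Step 2: 1 records match, summing to 5
Step 3: After multiplier: 5 × 1.1 = 5.5
Step 4: Unaffected records sum: 42
Step 5: Final sum = 5.5 + 42 = 47.5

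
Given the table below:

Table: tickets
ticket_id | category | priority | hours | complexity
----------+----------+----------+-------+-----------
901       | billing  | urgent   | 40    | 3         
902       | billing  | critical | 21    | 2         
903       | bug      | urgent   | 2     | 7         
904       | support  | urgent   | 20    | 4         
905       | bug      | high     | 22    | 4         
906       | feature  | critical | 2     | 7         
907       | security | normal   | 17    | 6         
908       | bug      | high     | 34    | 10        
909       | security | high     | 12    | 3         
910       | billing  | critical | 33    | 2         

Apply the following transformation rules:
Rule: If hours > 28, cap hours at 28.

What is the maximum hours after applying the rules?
28

Step 1: Original maximum hours = 40
Step 2: Apply cap at 28
Step 3: 3 records had hours > 28 and were capped
Step 4: Maximum after transformation = 28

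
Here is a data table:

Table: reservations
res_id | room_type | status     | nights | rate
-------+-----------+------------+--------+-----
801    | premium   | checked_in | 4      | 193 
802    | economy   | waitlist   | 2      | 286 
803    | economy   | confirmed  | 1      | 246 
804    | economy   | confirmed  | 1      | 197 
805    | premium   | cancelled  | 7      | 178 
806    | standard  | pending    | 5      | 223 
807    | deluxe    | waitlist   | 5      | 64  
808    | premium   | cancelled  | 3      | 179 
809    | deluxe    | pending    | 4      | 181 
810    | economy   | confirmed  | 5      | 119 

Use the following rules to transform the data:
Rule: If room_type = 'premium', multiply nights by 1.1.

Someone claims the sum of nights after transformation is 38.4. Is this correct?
Yes, the result is correct.

Step 1: Calculate the correct sum after transformation
Step 2: Apply multiplier 1.1 to records where room_type = 'premium'
Step 3: Correct result = 38.4
Step 4: Claimed result = 38.4
Step 5: 38.4 = 38.4 ✓
Conclusion: The claimed result is correct.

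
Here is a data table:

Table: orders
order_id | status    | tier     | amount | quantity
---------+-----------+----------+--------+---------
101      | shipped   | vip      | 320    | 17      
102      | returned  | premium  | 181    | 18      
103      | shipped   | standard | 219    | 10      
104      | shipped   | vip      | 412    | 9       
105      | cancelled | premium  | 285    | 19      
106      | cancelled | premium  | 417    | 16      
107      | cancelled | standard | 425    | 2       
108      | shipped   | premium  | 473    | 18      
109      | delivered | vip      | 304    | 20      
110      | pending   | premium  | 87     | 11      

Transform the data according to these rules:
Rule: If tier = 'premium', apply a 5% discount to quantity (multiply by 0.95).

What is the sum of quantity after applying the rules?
135.9

Step 1: Records with tier = 'premium' have total quantity = 82
Step 2: Apply multiplier: 82 × 0.95 = 77.9
Step 3: Other records total: 58
Step 4: Final sum = 77.9 + 58 = 135.9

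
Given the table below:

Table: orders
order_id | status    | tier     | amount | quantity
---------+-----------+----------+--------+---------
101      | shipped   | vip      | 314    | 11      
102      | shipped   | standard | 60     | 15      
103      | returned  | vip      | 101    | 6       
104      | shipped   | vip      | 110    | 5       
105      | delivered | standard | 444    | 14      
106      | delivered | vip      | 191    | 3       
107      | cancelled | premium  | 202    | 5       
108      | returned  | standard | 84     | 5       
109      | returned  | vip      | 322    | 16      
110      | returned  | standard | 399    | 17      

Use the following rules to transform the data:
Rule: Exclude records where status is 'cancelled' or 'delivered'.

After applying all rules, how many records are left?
7

Step 1: Count records to exclude
  - 1 (cancelled) + 2 (delivered) = 3 records
Step 2: Total records: 10
Step 3: Remaining = 10 - 3 = 7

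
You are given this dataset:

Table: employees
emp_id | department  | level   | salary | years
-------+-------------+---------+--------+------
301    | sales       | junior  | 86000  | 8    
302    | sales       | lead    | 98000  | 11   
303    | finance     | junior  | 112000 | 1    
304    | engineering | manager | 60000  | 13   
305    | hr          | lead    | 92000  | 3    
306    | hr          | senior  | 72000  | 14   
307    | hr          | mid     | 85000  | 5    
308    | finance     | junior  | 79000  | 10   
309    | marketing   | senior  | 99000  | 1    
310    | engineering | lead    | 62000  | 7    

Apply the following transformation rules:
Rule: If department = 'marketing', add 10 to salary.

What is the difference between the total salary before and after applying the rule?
10

Step 1: Original sum of salary = 845000
Step 2: 1 records have department = 'marketing'
Step 3: Each affected record changes by 10
Step 4: Total change = 1 × 10 = 10
Step 5: New sum = 845000 + 10 = 845010
Step 6: Difference = |845010 - 845000| = 10
        (Sum increased by 10)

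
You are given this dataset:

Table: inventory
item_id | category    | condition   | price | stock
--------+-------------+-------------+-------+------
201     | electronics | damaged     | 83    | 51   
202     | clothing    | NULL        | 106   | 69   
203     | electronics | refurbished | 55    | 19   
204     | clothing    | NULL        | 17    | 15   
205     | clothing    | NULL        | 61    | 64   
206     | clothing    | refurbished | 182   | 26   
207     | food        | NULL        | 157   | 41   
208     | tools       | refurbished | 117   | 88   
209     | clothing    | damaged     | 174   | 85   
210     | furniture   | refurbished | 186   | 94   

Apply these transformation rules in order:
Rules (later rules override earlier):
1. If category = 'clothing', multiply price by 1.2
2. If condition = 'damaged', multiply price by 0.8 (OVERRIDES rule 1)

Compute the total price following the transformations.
1159.8

Step 1: Rule 2 takes priority for records with condition = 'damaged'
  - 2 records: 257 × 0.8 = 205.6
Step 2: Rule 1 applies to remaining records with category = 'clothing'
  - 4 records: 366 × 1.2 = 439.2
Step 3: Other records unchanged: 515
Step 4: Final sum = 205.6 + 439.2 + 515 = 1159.8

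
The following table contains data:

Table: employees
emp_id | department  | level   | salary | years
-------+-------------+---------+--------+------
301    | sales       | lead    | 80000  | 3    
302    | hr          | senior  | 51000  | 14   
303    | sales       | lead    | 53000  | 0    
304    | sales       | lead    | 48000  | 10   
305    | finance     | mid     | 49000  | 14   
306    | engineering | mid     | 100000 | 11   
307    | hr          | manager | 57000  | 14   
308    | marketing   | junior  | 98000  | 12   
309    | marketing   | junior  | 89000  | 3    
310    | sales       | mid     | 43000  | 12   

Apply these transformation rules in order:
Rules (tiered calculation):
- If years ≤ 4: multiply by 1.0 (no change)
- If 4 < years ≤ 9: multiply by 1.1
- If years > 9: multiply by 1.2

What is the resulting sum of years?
110.4

Step 1: Tier 1 (years ≤ 4): 3 records, sum = 6 × 1.0 = 6.0
Step 2: Tier 2 (4 < years ≤ 9): 0 records, sum = 0 × 1.1 = 0.0
Step 3: Tier 3 (years > 9): 7 records, sum = 87 × 1.2 = 104.4
Step 4: Final sum = 6.0 + 0.0 + 104.4 = 110.4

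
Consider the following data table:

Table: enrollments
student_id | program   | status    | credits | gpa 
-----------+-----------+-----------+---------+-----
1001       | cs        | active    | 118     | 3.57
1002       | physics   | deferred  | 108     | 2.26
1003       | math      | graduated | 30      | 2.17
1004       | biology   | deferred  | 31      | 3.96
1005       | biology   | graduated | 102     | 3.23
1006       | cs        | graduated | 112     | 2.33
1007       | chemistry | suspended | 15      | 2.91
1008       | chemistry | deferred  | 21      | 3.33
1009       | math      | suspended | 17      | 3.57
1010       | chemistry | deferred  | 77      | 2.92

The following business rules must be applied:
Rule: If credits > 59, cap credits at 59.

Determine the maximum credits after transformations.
59

Step 1: Original maximum credits = 118
Step 2: Apply cap at 59
Step 3: 5 records had credits > 59 and were capped
Step 4: Maximum after transformation = 59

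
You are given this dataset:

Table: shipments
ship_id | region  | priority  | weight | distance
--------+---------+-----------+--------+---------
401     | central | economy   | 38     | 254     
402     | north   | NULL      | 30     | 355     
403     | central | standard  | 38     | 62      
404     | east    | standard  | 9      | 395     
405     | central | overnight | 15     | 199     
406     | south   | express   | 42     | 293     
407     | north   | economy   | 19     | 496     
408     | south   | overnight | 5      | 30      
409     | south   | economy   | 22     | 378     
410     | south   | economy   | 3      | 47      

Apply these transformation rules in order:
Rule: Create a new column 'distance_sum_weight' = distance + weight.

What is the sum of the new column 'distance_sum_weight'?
2730

Step 1: For each record, compute distance + weight
Example calculations:
  254 + 38 = 292
  355 + 30 = 385
  62 + 38 = 100
  ...
Step 2: Sum all derived values
Step 3: Total = 2730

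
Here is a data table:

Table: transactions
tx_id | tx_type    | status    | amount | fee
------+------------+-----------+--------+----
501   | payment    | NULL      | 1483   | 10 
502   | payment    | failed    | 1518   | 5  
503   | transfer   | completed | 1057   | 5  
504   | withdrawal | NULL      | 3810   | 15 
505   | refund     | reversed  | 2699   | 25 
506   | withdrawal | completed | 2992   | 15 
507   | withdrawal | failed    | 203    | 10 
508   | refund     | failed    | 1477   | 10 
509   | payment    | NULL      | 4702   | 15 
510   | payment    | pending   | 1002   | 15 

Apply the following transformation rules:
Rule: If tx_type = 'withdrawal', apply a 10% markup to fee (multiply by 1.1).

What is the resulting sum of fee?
129.0

Step 1: Records with tx_type = 'withdrawal' have total fee = 40
Step 2: Apply multiplier: 40 × 1.1 = 44.0
Step 3: Other records total: 85
Step 4: Final sum = 44.0 + 85 = 129.0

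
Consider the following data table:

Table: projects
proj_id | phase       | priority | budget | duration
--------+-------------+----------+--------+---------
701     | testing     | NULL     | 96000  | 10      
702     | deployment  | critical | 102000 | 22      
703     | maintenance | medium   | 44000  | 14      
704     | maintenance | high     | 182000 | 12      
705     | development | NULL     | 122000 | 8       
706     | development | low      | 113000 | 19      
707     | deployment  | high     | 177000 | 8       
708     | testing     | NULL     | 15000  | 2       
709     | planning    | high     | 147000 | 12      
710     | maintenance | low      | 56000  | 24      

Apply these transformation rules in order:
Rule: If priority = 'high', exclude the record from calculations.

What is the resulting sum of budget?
548000

Step 1: Identify records where priority = 'high'
Step 2: The excluded records sum to 506000
Step 3: Original total budget = 1054000
Step 4: Remaining total = 1054000 - 506000 = 548000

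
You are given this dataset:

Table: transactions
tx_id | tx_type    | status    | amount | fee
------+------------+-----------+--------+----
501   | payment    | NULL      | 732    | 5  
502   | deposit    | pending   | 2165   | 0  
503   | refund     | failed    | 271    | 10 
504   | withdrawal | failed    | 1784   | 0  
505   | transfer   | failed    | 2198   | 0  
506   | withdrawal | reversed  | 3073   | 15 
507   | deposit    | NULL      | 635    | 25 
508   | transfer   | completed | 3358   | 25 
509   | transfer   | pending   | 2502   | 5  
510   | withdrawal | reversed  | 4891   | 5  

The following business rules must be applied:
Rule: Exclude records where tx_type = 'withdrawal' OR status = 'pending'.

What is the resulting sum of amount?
7194

Step 1: Find records where tx_type = 'withdrawal' OR status = 'pending'
Step 2: 5 records match, summing to 14415
Step 3: Original sum: 21609
Step 4: Remaining sum = 21609 - 14415 = 7194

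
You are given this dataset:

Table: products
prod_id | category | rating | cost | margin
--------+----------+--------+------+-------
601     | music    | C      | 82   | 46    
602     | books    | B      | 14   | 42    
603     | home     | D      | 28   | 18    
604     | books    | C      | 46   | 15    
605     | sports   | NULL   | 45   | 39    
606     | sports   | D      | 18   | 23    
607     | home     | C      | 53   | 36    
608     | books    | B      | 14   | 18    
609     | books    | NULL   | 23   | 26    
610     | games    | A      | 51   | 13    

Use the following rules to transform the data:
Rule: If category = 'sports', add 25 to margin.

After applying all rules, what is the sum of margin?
326

Step 1: Count records where category = 'sports': 2
Step 2: Total bonus added: 2 × 25 = 50
Step 3: Original sum of margin: 276
Step 4: Final sum = 276 + 50 = 326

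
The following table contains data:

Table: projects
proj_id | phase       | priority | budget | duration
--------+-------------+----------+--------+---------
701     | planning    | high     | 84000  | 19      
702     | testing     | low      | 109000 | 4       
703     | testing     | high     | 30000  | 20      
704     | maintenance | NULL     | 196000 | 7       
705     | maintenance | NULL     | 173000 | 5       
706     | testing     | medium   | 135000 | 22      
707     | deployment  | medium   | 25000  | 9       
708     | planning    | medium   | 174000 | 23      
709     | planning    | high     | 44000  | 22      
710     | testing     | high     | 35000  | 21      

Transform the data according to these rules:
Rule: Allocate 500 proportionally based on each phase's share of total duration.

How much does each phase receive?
deployment: 29.61, maintenance: 39.47, planning: 210.53, testing: 220.39

Step 1: Calculate total duration = 152
Step 2: Calculate each phase's proportion:
  deployment: 9/152 = 5.92% → 29.61
  maintenance: 12/152 = 7.89% → 39.47
  planning: 64/152 = 42.11% → 210.53
  testing: 67/152 = 44.08% → 220.39
Step 3: Verify: sum of allocations ≈ 500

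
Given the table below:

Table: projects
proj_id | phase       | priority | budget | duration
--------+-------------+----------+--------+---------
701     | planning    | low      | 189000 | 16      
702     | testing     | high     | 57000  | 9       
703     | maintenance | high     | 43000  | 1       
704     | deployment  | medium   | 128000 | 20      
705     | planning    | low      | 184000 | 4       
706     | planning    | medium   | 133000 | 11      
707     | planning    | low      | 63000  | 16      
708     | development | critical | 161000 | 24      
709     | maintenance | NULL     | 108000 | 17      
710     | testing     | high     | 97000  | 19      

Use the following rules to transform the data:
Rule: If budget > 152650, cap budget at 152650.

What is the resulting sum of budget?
1086950

Step 1: 3 records have budget > 152650
Step 2: These records originally summed to 534000
Step 3: After capping: 3 × 152650 = 457950
Step 4: Unaffected records sum: 629000
Step 5: Final sum = 457950 + 629000 = 1086950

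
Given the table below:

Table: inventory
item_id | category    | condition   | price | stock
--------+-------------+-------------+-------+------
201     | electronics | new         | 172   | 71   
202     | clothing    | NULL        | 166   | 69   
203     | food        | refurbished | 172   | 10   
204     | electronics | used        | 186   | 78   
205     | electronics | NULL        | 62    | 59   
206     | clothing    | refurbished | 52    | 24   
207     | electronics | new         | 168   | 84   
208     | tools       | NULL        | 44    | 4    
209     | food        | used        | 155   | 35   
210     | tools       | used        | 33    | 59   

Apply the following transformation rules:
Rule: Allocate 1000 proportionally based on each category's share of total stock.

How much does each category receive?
clothing: 188.64, electronics: 592.29, food: 91.28, tools: 127.79

Step 1: Calculate total stock = 493
Step 2: Calculate each category's proportion:
  clothing: 93/493 = 18.86% → 188.64
  electronics: 292/493 = 59.23% → 592.29
  food: 45/493 = 9.13% → 91.28
  tools: 63/493 = 12.78% → 127.79
Step 3: Verify: sum of allocations ≈ 1000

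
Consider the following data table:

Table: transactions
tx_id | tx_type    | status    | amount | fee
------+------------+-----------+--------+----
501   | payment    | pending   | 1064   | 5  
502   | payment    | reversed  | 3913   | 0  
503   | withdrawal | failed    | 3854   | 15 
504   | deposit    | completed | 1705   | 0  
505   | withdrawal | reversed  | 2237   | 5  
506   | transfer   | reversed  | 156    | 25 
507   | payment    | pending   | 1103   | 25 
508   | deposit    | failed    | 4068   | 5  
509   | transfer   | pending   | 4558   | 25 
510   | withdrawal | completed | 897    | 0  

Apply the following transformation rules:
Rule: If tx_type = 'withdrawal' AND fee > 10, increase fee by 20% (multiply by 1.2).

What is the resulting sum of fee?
108.0

Step 1: Find records where tx_type = 'withdrawal' AND fee > 10
Step 2: 1 records match, summing to 15
Step 3: After multiplier: 15 × 1.2 = 18.0
Step 4: Unaffected records sum: 90
Step 5: Final sum = 18.0 + 90 = 108.0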